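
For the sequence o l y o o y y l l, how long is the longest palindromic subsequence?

Using dp[i][j] = 2 + dp[i+1][j−1] if the ends match, else max(dp[i+1][j], dp[i][j−1]):
dp[1][9] = 6. A witness is lyooyl at positions 2,3,4,5,7,9.

6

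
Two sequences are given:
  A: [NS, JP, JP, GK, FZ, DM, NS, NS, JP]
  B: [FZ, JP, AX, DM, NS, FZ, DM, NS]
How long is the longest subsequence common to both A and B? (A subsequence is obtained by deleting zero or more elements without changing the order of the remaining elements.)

A longest common subsequence is NS, FZ, DM, NS (length 4); the LCS DP confirms no longer common subsequence exists.

4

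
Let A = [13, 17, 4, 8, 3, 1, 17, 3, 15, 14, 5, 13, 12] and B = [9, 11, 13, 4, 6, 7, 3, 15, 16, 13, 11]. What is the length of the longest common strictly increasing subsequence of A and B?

2

A longest common strictly increasing subsequence is 13, 15 (length 2); it appears in order in both A and B, and no longer such subsequence exists.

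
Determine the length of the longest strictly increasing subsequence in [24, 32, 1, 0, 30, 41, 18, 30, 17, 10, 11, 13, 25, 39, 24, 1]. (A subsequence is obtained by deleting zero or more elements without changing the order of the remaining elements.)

Scanning left to right, the best length ending at each element is: 24→1, 32→2, 1→1, 0→1, 30→2, 41→3, 18→2, 30→3, 17→2, 10→2, 11→3, 13→4, 25→5, 39→6, 24→5, 1→2.
So the longest increasing subsequence has length 6, e.g. 1, 10, 11, 13, 25, 39.

6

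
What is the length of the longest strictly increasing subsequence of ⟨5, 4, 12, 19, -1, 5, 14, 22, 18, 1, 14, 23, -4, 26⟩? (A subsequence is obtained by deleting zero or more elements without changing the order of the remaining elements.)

Scanning left to right, the best length ending at each element is: 5→1, 4→1, 12→2, 19→3, -1→1, 5→2, 14→3, 22→4, 18→4, 1→2, 14→3, 23→5, -4→1, 26→6.
So the longest increasing subsequence has length 6, e.g. 5, 12, 19, 22, 23, 26.

6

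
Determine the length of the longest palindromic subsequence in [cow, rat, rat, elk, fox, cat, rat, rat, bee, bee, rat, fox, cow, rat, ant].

Using dp[i][j] = 2 + dp[i+1][j−1] if the ends match, else max(dp[i+1][j], dp[i][j−1]):
dp[1][15] = 8. A witness is rat fox rat bee bee rat fox rat at positions 3,5,7,9,10,11,12,14.

8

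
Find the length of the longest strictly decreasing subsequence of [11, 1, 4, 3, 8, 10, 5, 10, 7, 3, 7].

Let dp[i] be the longest decreasing subsequence ending at position i. Then dp = [1, 2, 2, 3, 2, 2, 3, 2, 3, 4, 3].
The maximum is 4; one witness is 11, 8, 5, 3 at positions 1,5,7,10.

4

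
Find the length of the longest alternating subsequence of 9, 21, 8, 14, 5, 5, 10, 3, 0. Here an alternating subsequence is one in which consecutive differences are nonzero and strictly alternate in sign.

A longest alternating subsequence is 9, 21, 8, 14, 5, 10, 3 (positions 1,2,3,4,5,7,8); its 6 consecutive differences strictly alternate in sign, and length 7 is optimal.

7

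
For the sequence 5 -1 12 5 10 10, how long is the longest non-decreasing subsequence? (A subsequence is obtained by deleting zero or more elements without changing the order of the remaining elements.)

4

Scanning left to right, the best length ending at each element is: 5→1, -1→1, 12→2, 5→2, 10→3, 10→4.
So the longest non-decreasing subsequence has length 4, e.g. 5, 5, 10, 10.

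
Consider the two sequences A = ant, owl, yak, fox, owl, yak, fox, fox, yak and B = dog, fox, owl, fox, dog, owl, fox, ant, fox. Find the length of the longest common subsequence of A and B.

5

Backtracking the LCS table gives one alignment: owl (A2,B3) → fox (A4,B4) → owl (A5,B6) → fox (A7,B7) → fox (A8,B9).
So the longest common subsequence has length 5.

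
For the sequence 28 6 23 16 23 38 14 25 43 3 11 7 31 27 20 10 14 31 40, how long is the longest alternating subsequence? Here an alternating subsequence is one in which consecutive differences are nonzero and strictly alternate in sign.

13

A longest alternating subsequence is 28, 6, 23, 16, 23, 14, 25, 3, 11, 7, 31, 10, 14 (positions 1,2,3,4,5,7,8,10,11,12,13,16,17); its 12 consecutive differences strictly alternate in sign, and length 13 is optimal.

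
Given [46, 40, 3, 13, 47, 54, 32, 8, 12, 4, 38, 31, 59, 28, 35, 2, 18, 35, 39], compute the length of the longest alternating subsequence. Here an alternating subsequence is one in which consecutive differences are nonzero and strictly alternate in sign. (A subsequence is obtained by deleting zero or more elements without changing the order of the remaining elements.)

13

Track the best alternating length ending on an up-step vs a down-step at each position: up/down = 1/1, 1/2, 1/2, 3/2, 3/1, 3/1, 3/4, 3/4, 5/4, 3/6, 7/4, 7/8, 9/1, 7/10, 11/10, 1/12, 13/12, 13/10, 13/10.
The maximum over both is 13; one such subsequence is 46, 3, 13, 8, 12, 4, 38, 31, 59, 28, 35, 2, 18.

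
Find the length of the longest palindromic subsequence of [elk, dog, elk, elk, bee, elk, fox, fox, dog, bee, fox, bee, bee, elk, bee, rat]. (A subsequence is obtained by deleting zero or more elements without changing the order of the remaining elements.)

One longest palindromic subsequence is bee elk bee bee bee elk bee (positions 5,6,10,12,13,14,15); it reads the same forward and backward, and the interval DP gives dp[1][16] = 7.

7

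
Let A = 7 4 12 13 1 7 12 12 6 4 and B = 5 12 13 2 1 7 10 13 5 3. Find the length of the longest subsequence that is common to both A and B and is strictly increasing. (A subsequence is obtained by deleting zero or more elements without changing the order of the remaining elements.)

2

A longest common strictly increasing subsequence is 12, 13 (length 2); it appears in order in both A and B, and no longer such subsequence exists.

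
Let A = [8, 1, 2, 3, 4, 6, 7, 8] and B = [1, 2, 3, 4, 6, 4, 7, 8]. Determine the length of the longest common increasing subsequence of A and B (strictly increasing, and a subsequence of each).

A longest common strictly increasing subsequence is 1, 2, 3, 4, 6, 7, 8 (length 7); it appears in order in both A and B, and no longer such subsequence exists.

7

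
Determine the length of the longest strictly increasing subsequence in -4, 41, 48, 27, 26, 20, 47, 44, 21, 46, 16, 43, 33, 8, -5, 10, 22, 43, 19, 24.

Let dp[i] be the longest increasing subsequence ending at position i. Then dp = [1, 2, 3, 2, 2, 2, 3, 3, 3, 4, 2, 4, 4, 2, 1, 3, 4, 5, 4, 5].
The maximum is 5; one witness is -4, 20, 21, 33, 43 at positions 1,6,9,13,18.

5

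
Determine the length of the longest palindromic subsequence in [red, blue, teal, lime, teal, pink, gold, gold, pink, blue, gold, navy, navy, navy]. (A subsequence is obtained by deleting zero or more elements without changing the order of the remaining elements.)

6

Using dp[i][j] = 2 + dp[i+1][j−1] if the ends match, else max(dp[i+1][j], dp[i][j−1]):
dp[1][14] = 6. A witness is blue pink gold gold pink blue at positions 2,6,7,8,9,10.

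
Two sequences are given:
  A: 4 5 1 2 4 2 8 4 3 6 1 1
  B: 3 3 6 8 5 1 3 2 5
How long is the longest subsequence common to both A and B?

A longest common subsequence is 5, 1, 2 (length 3); the LCS DP confirms no longer common subsequence exists.

3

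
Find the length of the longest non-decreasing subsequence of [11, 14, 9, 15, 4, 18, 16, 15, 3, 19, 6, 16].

Let dp[i] be the longest non-decreasing subsequence ending at position i. Then dp = [1, 2, 1, 3, 1, 4, 4, 4, 1, 5, 2, 5].
The maximum is 5; one witness is 11, 14, 15, 18, 19 at positions 1,2,4,6,10.

5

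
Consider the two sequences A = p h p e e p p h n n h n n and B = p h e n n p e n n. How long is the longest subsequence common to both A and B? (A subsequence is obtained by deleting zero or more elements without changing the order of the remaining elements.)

A longest common subsequence is phennnn (length 7); the LCS DP confirms no longer common subsequence exists.

7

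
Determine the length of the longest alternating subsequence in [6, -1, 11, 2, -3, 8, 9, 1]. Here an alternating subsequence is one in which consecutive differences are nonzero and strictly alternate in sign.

6

Track the best alternating length ending on an up-step vs a down-step at each position: up/down = 1/1, 1/2, 3/1, 3/4, 1/4, 5/4, 5/4, 5/6.
The maximum over both is 6; one such subsequence is 6, -1, 11, 2, 8, 1.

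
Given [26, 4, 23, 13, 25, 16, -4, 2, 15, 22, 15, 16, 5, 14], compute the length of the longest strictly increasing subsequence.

4

One longest increasing subsequence is 4, 13, 16, 22 (positions 2,4,6,10), of length 4; no longer one exists.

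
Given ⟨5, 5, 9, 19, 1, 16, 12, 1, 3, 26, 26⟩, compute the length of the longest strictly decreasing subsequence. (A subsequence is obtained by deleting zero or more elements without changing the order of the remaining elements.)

4

Let dp[i] be the longest decreasing subsequence ending at position i. Then dp = [1, 1, 1, 1, 2, 2, 3, 4, 4, 1, 1].
The maximum is 4; one witness is 19, 16, 12, 1 at positions 4,6,7,8.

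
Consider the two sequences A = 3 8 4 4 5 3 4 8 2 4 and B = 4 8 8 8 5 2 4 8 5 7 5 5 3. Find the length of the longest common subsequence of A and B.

Backtracking the LCS table gives one alignment: 8 (A2,B4) → 4 (A3,B7) → 5 (A5,B12) → 3 (A6,B13).
So the longest common subsequence has length 4.

4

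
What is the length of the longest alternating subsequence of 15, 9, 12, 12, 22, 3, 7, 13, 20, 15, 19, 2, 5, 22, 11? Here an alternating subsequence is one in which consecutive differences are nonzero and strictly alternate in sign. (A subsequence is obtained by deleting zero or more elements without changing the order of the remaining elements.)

Track the best alternating length ending on an up-step vs a down-step at each position: up/down = 1/1, 1/2, 3/2, 3/2, 3/1, 1/4, 5/4, 5/4, 5/4, 5/6, 7/6, 1/8, 9/8, 9/1, 9/10.
The maximum over both is 10; one such subsequence is 15, 9, 12, 3, 20, 15, 19, 2, 22, 11.

10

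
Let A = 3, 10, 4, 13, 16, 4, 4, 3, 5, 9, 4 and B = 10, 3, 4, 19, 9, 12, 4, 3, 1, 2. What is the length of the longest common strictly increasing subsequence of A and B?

3

For each value that appears in both, track the longest common increasing run ending there.
The best achievable length is 3; one witness is 3, 4, 9 (A-positions 1,3,10, B-positions 2,3,5).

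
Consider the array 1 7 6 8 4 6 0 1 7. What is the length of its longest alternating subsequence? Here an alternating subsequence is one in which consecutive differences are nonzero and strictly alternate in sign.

8

A longest alternating subsequence is 1, 7, 6, 8, 4, 6, 0, 1 (positions 1,2,3,4,5,6,7,8); its 7 consecutive differences strictly alternate in sign, and length 8 is optimal.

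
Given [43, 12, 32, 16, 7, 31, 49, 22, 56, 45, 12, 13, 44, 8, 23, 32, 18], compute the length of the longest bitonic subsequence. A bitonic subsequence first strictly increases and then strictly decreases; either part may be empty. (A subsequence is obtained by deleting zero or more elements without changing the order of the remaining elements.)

9

Let inc[i] be the LIS ending at i and dec[i] the longest strictly decreasing subsequence starting at i. inc = [1, 1, 2, 2, 1, 3, 4, 3, 5, 4, 2, 3, 4, 2, 4, 5, 4], dec = [6, 2, 5, 3, 1, 4, 5, 3, 5, 4, 2, 2, 3, 1, 2, 2, 1].
max_i inc[i]+dec[i]−1 = 9, with one witness 12, 16, 31, 49, 56, 45, 44, 32, 18.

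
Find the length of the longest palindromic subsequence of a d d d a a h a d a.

7

Using dp[i][j] = 2 + dp[i+1][j−1] if the ends match, else max(dp[i+1][j], dp[i][j−1]):
dp[1][10] = 7. A witness is adahada at positions 1,2,5,7,8,9,10.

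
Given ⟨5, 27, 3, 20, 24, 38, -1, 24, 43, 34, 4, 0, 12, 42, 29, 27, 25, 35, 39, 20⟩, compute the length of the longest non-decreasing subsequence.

7

One longest non-decreasing subsequence is 5, 20, 24, 24, 34, 35, 39 (positions 1,4,5,8,10,18,19), of length 7; no longer one exists.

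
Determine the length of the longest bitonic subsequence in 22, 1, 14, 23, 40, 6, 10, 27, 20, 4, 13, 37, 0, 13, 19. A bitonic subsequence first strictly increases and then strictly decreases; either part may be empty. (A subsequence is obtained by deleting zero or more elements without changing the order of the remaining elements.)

8

One longest bitonic subsequence is 1, 14, 23, 40, 27, 20, 13, 0 (positions 2,3,4,5,8,9,11,13): it rises to 40 then falls. Length 8 is optimal.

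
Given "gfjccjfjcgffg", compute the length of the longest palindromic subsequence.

9

Using dp[i][j] = 2 + dp[i+1][j−1] if the ends match, else max(dp[i+1][j], dp[i][j−1]):
dp[1][13] = 9. A witness is gfcjfjcfg at positions 1,2,5,6,7,8,9,12,13.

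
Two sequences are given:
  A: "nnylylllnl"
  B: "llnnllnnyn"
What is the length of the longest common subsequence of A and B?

Backtracking the LCS table gives one alignment: n (A1,B3) → n (A2,B4) → l (A4,B6) → y (A5,B9) → n (A9,B10).
So the longest common subsequence has length 5.

5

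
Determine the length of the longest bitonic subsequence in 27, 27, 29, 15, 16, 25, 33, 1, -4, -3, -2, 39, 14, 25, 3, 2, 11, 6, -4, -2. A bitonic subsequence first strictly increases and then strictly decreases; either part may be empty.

9

Let inc[i] be the LIS ending at i and dec[i] the longest strictly decreasing subsequence starting at i. inc = [1, 1, 2, 1, 2, 3, 4, 1, 1, 2, 3, 5, 4, 5, 4, 4, 5, 5, 1, 3], dec = [6, 6, 6, 5, 5, 5, 5, 3, 1, 2, 2, 5, 4, 4, 3, 2, 3, 2, 1, 1].
max_i inc[i]+dec[i]−1 = 9, with one witness 15, 16, 25, 33, 39, 25, 11, 6, -2.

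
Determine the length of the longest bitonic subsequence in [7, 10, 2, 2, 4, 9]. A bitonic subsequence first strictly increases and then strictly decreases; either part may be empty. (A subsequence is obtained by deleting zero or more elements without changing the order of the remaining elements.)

3

Let inc[i] be the LIS ending at i and dec[i] the longest strictly decreasing subsequence starting at i. inc = [1, 2, 1, 1, 2, 3], dec = [2, 2, 1, 1, 1, 1].
max_i inc[i]+dec[i]−1 = 3, with one witness 7, 10, 9.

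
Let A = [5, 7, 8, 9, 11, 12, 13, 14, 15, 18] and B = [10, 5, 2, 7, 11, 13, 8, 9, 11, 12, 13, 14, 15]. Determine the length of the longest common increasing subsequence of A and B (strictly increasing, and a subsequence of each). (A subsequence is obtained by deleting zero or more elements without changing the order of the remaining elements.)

A longest common strictly increasing subsequence is 5, 7, 8, 9, 11, 12, 13, 14, 15 (length 9); it appears in order in both A and B, and no longer such subsequence exists.

9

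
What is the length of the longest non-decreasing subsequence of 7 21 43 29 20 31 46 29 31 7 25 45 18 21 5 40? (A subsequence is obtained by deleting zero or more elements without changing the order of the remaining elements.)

Scanning left to right, the best length ending at each element is: 7→1, 21→2, 43→3, 29→3, 20→2, 31→4, 46→5, 29→4, 31→5, 7→2, 25→3, 45→6, 18→3, 21→4, 5→1, 40→6.
So the longest non-decreasing subsequence has length 6, e.g. 7, 21, 29, 31, 31, 45.

6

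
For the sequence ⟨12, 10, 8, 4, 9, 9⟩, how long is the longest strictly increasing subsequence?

2

Scanning left to right, the best length ending at each element is: 12→1, 10→1, 8→1, 4→1, 9→2, 9→2.
So the longest increasing subsequence has length 2, e.g. 8, 9.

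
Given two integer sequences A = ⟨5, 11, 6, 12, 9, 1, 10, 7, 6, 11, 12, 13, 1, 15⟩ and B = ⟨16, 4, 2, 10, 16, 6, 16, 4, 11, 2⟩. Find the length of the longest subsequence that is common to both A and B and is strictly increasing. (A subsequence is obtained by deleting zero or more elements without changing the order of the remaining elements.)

2

For each value that appears in both, track the longest common increasing run ending there.
The best achievable length is 2; one witness is 10, 11 (A-positions 7,10, B-positions 4,9).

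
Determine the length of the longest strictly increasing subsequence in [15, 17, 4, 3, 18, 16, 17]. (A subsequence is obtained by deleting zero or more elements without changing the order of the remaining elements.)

3

Scanning left to right, the best length ending at each element is: 15→1, 17→2, 4→1, 3→1, 18→3, 16→2, 17→3.
So the longest increasing subsequence has length 3, e.g. 15, 17, 18.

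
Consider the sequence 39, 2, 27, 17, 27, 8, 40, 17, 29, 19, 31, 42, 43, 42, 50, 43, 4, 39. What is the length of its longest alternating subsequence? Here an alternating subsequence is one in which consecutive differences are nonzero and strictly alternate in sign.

Track the best alternating length ending on an up-step vs a down-step at each position: up/down = 1/1, 1/2, 3/2, 3/4, 5/2, 3/6, 7/1, 7/8, 9/8, 9/10, 11/8, 11/1, 11/1, 11/12, 13/1, 13/14, 3/14, 15/14.
The maximum over both is 15; one such subsequence is 39, 2, 27, 17, 27, 8, 40, 17, 29, 19, 43, 42, 50, 4, 39.

15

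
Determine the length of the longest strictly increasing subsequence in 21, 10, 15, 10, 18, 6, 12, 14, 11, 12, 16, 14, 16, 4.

5

One longest increasing subsequence is 10, 11, 12, 14, 16 (positions 2,9,10,12,13), of length 5; no longer one exists.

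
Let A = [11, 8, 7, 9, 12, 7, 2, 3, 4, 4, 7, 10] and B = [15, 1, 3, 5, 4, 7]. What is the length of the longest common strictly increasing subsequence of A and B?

For each value that appears in both, track the longest common increasing run ending there.
The best achievable length is 3; one witness is 3, 4, 7 (A-positions 8,9,11, B-positions 3,5,6).

3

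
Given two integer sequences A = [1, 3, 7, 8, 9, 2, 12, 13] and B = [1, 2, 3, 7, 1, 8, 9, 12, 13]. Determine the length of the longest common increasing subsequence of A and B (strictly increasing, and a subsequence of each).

7

For each value that appears in both, track the longest common increasing run ending there.
The best achievable length is 7; one witness is 1, 3, 7, 8, 9, 12, 13 (A-positions 1,2,3,4,5,7,8, B-positions 1,3,4,6,7,8,9).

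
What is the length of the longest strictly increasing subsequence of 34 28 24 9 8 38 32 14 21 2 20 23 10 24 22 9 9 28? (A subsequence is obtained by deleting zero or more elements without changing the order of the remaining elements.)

Scanning left to right, the best length ending at each element is: 34→1, 28→1, 24→1, 9→1, 8→1, 38→2, 32→2, 14→2, 21→3, 2→1, 20→3, 23→4, 10→2, 24→5, 22→4, 9→2, 9→2, 28→6.
So the longest increasing subsequence has length 6, e.g. 9, 14, 21, 23, 24, 28.

6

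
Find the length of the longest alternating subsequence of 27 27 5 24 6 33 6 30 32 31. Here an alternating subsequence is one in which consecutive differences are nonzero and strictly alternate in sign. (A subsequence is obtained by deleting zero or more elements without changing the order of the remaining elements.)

A longest alternating subsequence is 27, 5, 24, 6, 33, 6, 32, 31 (positions 1,3,4,5,6,7,9,10); its 7 consecutive differences strictly alternate in sign, and length 8 is optimal.

8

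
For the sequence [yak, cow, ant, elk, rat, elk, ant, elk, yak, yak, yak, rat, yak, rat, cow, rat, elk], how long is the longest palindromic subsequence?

One longest palindromic subsequence is elk rat yak yak yak yak rat elk (positions 4,5,9,10,11,13,16,17); it reads the same forward and backward, and the interval DP gives dp[1][17] = 8.

8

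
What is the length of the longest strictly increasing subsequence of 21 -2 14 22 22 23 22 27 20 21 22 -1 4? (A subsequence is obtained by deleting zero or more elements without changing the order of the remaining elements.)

5

One longest increasing subsequence is -2, 14, 22, 23, 27 (positions 2,3,4,6,8), of length 5; no longer one exists.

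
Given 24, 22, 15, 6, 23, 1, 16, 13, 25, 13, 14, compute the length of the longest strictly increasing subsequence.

3

One longest increasing subsequence is 22, 23, 25 (positions 2,5,9), of length 3; no longer one exists.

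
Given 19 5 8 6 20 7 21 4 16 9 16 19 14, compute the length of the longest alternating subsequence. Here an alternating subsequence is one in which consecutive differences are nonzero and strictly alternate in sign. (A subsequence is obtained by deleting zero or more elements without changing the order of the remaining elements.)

A longest alternating subsequence is 19, 5, 8, 6, 20, 7, 21, 4, 16, 9, 16, 14 (positions 1,2,3,4,5,6,7,8,9,10,11,13); its 11 consecutive differences strictly alternate in sign, and length 12 is optimal.

12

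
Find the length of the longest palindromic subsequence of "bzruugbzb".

6

One longest palindromic subsequence is bzuuzb (positions 1,2,4,5,8,9); it reads the same forward and backward, and the interval DP gives dp[1][9] = 6.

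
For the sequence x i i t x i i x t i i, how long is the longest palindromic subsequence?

Using dp[i][j] = 2 + dp[i+1][j−1] if the ends match, else max(dp[i+1][j], dp[i][j−1]):
dp[1][11] = 10. A witness is iitxiixtii at positions 2,3,4,5,6,7,8,9,10,11.

10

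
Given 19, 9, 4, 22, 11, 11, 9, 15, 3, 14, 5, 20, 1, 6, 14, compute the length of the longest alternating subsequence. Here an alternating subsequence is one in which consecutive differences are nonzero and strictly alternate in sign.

A longest alternating subsequence is 19, 9, 22, 11, 15, 3, 14, 5, 20, 1, 6 (positions 1,2,4,5,8,9,10,11,12,13,14); its 10 consecutive differences strictly alternate in sign, and length 11 is optimal.

11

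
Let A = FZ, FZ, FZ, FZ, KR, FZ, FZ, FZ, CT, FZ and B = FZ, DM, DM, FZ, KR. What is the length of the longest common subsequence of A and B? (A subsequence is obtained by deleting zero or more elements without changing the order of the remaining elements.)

3

A longest common subsequence is FZ, FZ, KR (length 3); the LCS DP confirms no longer common subsequence exists.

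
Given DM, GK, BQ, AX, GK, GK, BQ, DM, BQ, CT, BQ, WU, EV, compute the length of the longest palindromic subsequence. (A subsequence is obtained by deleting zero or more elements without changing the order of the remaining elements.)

6

One longest palindromic subsequence is DM BQ GK GK BQ DM (positions 1,3,5,6,7,8); it reads the same forward and backward, and the interval DP gives dp[1][13] = 6.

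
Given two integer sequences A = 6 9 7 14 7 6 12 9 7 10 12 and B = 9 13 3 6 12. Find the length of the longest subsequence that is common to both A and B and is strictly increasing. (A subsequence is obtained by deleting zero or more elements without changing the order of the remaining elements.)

2

A longest common strictly increasing subsequence is 9, 12 (length 2); it appears in order in both A and B, and no longer such subsequence exists.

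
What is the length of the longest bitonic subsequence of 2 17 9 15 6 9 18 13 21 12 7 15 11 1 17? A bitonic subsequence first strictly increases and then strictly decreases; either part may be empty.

8

Let inc[i] be the LIS ending at i and dec[i] the longest strictly decreasing subsequence starting at i. inc = [1, 2, 2, 3, 2, 3, 4, 4, 5, 4, 3, 5, 4, 1, 6], dec = [2, 6, 3, 5, 2, 3, 5, 4, 4, 3, 2, 3, 2, 1, 1].
max_i inc[i]+dec[i]−1 = 8, with one witness 2, 9, 15, 18, 13, 12, 11, 1.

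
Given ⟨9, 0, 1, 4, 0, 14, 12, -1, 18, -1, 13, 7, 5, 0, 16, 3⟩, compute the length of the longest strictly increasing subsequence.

Scanning left to right, the best length ending at each element is: 9→1, 0→1, 1→2, 4→3, 0→1, 14→4, 12→4, -1→1, 18→5, -1→1, 13→5, 7→4, 5→4, 0→2, 16→6, 3→3.
So the longest increasing subsequence has length 6, e.g. 0, 1, 4, 12, 13, 16.

6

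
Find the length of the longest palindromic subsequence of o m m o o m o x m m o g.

One longest palindromic subsequence is ommomommo (positions 1,2,3,5,6,7,9,10,11); it reads the same forward and backward, and the interval DP gives dp[1][12] = 9.

9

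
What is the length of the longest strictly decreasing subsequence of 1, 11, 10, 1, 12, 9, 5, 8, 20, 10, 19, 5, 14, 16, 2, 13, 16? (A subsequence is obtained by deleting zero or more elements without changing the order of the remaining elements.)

6

One longest decreasing subsequence is 11, 10, 9, 8, 5, 2 (positions 2,3,6,8,12,15), of length 6; no longer one exists.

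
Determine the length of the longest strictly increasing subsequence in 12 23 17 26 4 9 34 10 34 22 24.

One longest increasing subsequence is 4, 9, 10, 22, 24 (positions 5,6,8,10,11), of length 5; no longer one exists.

5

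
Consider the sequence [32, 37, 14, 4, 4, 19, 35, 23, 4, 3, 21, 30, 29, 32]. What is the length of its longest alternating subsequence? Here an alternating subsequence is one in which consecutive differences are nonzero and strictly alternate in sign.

8

Track the best alternating length ending on an up-step vs a down-step at each position: up/down = 1/1, 2/1, 1/3, 1/3, 1/3, 4/3, 4/3, 4/5, 1/5, 1/5, 6/5, 6/5, 6/7, 8/5.
The maximum over both is 8; one such subsequence is 32, 37, 14, 35, 23, 30, 29, 32.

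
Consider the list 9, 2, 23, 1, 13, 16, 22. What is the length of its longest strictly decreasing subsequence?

Scanning left to right, the best length ending at each element is: 9→1, 2→2, 23→1, 1→3, 13→2, 16→2, 22→2.
So the longest decreasing subsequence has length 3, e.g. 9, 2, 1.

3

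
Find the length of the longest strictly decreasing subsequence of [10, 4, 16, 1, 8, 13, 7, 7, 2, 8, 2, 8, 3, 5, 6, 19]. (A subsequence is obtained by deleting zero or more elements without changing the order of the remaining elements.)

4

One longest decreasing subsequence is 10, 8, 7, 2 (positions 1,5,7,9), of length 4; no longer one exists.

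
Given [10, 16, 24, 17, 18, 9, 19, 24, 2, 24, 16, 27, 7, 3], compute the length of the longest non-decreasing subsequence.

Let dp[i] be the longest non-decreasing subsequence ending at position i. Then dp = [1, 2, 3, 3, 4, 1, 5, 6, 1, 7, 3, 8, 2, 2].
The maximum is 8; one witness is 10, 16, 17, 18, 19, 24, 24, 27 at positions 1,2,4,5,7,8,10,12.

8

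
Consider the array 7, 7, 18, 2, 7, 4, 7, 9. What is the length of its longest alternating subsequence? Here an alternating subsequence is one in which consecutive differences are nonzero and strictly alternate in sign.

Track the best alternating length ending on an up-step vs a down-step at each position: up/down = 1/1, 1/1, 2/1, 1/3, 4/3, 4/5, 6/3, 6/3.
The maximum over both is 6; one such subsequence is 7, 18, 2, 7, 4, 7.

6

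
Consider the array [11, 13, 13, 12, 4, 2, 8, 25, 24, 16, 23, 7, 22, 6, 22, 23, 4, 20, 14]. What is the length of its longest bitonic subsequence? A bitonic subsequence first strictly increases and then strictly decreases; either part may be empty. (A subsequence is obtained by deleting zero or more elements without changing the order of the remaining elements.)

Let inc[i] be the LIS ending at i and dec[i] the longest strictly decreasing subsequence starting at i. inc = [1, 2, 2, 2, 1, 1, 2, 3, 3, 3, 4, 2, 4, 2, 4, 5, 2, 4, 3], dec = [5, 6, 6, 5, 2, 1, 4, 6, 5, 4, 4, 3, 3, 2, 3, 3, 1, 2, 1].
max_i inc[i]+dec[i]−1 = 8, with one witness 11, 13, 25, 24, 23, 22, 20, 14.

8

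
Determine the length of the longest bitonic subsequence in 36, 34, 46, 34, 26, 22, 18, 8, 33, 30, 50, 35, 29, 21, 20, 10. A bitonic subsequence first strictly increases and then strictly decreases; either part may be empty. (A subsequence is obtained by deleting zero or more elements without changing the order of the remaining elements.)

Let inc[i] be the LIS ending at i and dec[i] the longest strictly decreasing subsequence starting at i. inc = [1, 1, 2, 1, 1, 1, 1, 1, 2, 2, 3, 3, 2, 2, 2, 2], dec = [8, 7, 8, 7, 5, 4, 2, 1, 6, 5, 6, 5, 4, 3, 2, 1].
max_i inc[i]+dec[i]−1 = 9, with one witness 36, 46, 34, 33, 30, 29, 21, 20, 10.

9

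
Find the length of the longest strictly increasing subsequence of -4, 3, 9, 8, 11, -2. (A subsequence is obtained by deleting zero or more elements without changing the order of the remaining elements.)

4

One longest increasing subsequence is -4, 3, 9, 11 (positions 1,2,3,5), of length 4; no longer one exists.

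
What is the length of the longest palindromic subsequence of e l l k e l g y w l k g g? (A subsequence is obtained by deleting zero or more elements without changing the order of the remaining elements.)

5

One longest palindromic subsequence is klwlk (positions 4,6,9,10,11); it reads the same forward and backward, and the interval DP gives dp[1][13] = 5.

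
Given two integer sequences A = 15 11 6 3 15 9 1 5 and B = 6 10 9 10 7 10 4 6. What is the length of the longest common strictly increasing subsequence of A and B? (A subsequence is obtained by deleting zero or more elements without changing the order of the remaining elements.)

For each value that appears in both, track the longest common increasing run ending there.
The best achievable length is 2; one witness is 6, 9 (A-positions 3,6, B-positions 1,3).

2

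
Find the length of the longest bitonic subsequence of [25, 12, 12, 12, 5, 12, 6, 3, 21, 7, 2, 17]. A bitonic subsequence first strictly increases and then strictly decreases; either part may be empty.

One longest bitonic subsequence is 25, 12, 6, 3, 2 (positions 1,6,7,8,11): it rises to 25 then falls. Length 5 is optimal.

5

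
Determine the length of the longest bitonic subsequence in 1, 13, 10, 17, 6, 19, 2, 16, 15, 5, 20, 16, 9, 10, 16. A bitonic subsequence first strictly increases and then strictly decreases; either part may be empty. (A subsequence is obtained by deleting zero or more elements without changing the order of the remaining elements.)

7

Let inc[i] be the LIS ending at i and dec[i] the longest strictly decreasing subsequence starting at i. inc = [1, 2, 2, 3, 2, 4, 2, 3, 3, 3, 5, 4, 4, 5, 6], dec = [1, 4, 3, 4, 2, 4, 1, 3, 2, 1, 3, 2, 1, 1, 1].
max_i inc[i]+dec[i]−1 = 7, with one witness 1, 13, 17, 19, 16, 15, 10.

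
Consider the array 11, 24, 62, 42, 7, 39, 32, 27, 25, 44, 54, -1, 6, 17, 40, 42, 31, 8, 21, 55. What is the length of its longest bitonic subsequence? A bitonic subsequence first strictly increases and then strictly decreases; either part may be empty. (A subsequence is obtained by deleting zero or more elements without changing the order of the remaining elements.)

One longest bitonic subsequence is 11, 24, 62, 42, 39, 32, 27, 25, 17, 8 (positions 1,2,3,4,6,7,8,9,14,18): it rises to 62 then falls. Length 10 is optimal.

10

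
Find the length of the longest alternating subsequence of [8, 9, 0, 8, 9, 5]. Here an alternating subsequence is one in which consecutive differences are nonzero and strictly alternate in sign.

5

A longest alternating subsequence is 8, 9, 0, 8, 5 (positions 1,2,3,4,6); its 4 consecutive differences strictly alternate in sign, and length 5 is optimal.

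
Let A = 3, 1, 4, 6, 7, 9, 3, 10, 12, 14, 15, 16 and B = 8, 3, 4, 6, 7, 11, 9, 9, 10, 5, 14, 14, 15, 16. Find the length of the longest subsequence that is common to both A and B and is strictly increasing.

For each value that appears in both, track the longest common increasing run ending there.
The best achievable length is 9; one witness is 3, 4, 6, 7, 9, 10, 14, 15, 16 (A-positions 1,3,4,5,6,8,10,11,12, B-positions 2,3,4,5,7,9,11,13,14).

9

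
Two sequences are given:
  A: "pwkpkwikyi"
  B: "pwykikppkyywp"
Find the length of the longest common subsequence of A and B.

6

Backtracking the LCS table gives one alignment: p (A1,B1) → w (A2,B2) → k (A3,B6) → p (A4,B8) → k (A5,B9) → w (A6,B12).
So the longest common subsequence has length 6.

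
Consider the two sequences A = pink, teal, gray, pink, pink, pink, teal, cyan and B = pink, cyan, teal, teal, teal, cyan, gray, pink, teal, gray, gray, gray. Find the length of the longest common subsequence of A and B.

A longest common subsequence is pink, teal, gray, pink, teal (length 5); the LCS DP confirms no longer common subsequence exists.

5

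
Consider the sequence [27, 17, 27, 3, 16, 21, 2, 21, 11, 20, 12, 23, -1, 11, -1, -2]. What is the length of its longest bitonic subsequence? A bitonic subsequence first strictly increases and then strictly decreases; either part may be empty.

8

One longest bitonic subsequence is 17, 27, 21, 20, 12, 11, -1, -2 (positions 2,3,8,10,11,14,15,16): it rises to 27 then falls. Length 8 is optimal.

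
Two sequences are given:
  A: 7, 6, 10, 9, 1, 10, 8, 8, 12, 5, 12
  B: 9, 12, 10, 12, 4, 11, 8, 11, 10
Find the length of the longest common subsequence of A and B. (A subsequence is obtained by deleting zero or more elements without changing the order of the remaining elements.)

3

Backtracking the LCS table gives one alignment: 9 (A4,B1) → 10 (A6,B3) → 8 (A7,B7).
So the longest common subsequence has length 3.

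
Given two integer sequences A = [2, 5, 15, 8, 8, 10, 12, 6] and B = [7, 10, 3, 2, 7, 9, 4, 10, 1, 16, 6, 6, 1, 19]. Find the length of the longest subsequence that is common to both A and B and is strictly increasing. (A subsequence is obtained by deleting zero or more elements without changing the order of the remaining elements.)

For each value that appears in both, track the longest common increasing run ending there.
The best achievable length is 2; one witness is 2, 10 (A-positions 1,6, B-positions 4,8).

2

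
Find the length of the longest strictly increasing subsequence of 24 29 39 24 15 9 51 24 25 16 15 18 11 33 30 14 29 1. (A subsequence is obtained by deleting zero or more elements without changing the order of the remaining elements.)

Scanning left to right, the best length ending at each element is: 24→1, 29→2, 39→3, 24→1, 15→1, 9→1, 51→4, 24→2, 25→3, 16→2, 15→2, 18→3, 11→2, 33→4, 30→4, 14→3, 29→4, 1→1.
So the longest increasing subsequence has length 4, e.g. 24, 29, 39, 51.

4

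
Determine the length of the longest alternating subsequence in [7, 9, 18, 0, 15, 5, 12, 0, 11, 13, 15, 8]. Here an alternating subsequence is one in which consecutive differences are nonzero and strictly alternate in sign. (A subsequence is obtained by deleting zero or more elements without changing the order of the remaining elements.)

9

A longest alternating subsequence is 7, 9, 0, 15, 5, 12, 0, 11, 8 (positions 1,2,4,5,6,7,8,9,12); its 8 consecutive differences strictly alternate in sign, and length 9 is optimal.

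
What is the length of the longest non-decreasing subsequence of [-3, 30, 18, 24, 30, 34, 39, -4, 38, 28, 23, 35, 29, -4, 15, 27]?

One longest non-decreasing subsequence is -3, 18, 24, 30, 34, 39 (positions 1,3,4,5,6,7), of length 6; no longer one exists.

6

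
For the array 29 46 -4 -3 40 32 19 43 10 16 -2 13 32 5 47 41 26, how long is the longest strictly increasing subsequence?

6

One longest increasing subsequence is -4, -3, 10, 16, 32, 47 (positions 3,4,9,10,13,15), of length 6; no longer one exists.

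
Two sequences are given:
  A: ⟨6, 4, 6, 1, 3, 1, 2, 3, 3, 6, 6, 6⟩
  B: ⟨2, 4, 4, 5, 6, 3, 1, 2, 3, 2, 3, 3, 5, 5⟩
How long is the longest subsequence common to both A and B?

7

A longest common subsequence is 4, 6, 1, 3, 2, 3, 3 (length 7); the LCS DP confirms no longer common subsequence exists.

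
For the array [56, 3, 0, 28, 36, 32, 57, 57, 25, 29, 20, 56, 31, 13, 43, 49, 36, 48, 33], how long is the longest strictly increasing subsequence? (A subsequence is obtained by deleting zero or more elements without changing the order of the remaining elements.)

Scanning left to right, the best length ending at each element is: 56→1, 3→1, 0→1, 28→2, 36→3, 32→3, 57→4, 57→4, 25→2, 29→3, 20→2, 56→4, 31→4, 13→2, 43→5, 49→6, 36→5, 48→6, 33→5.
So the longest increasing subsequence has length 6, e.g. 3, 28, 29, 31, 43, 49.

6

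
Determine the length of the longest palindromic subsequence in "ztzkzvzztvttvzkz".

Using dp[i][j] = 2 + dp[i+1][j−1] if the ends match, else max(dp[i+1][j], dp[i][j−1]):
dp[1][16] = 11. A witness is zkzvtttvzkz at positions 1,4,5,6,9,11,12,13,14,15,16.

11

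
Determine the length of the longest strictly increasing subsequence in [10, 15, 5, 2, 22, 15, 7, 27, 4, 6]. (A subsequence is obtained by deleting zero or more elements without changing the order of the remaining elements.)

One longest increasing subsequence is 10, 15, 22, 27 (positions 1,2,5,8), of length 4; no longer one exists.

4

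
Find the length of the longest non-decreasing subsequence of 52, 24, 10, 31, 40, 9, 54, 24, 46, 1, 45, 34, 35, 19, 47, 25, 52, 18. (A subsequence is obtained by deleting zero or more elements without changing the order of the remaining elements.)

Let dp[i] be the longest non-decreasing subsequence ending at position i. Then dp = [1, 1, 1, 2, 3, 1, 4, 2, 4, 1, 4, 3, 4, 2, 5, 3, 6, 2].
The maximum is 6; one witness is 24, 31, 40, 46, 47, 52 at positions 2,4,5,9,15,17.

6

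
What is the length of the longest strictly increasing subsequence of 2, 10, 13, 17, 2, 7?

Let dp[i] be the longest increasing subsequence ending at position i. Then dp = [1, 2, 3, 4, 1, 2].
The maximum is 4; one witness is 2, 10, 13, 17 at positions 1,2,3,4.

4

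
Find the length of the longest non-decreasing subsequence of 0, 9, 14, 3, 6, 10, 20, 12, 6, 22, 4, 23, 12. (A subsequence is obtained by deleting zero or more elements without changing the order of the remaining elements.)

7

Let dp[i] be the longest non-decreasing subsequence ending at position i. Then dp = [1, 2, 3, 2, 3, 4, 5, 5, 4, 6, 3, 7, 6].
The maximum is 7; one witness is 0, 3, 6, 10, 20, 22, 23 at positions 1,4,5,6,7,10,12.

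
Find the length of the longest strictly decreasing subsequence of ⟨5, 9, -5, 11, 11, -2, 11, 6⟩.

Scanning left to right, the best length ending at each element is: 5→1, 9→1, -5→2, 11→1, 11→1, -2→2, 11→1, 6→2.
So the longest decreasing subsequence has length 2, e.g. 5, -5.

2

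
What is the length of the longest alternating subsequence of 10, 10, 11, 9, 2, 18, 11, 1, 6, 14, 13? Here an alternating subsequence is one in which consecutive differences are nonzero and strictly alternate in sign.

Track the best alternating length ending on an up-step vs a down-step at each position: up/down = 1/1, 1/1, 2/1, 1/3, 1/3, 4/1, 4/5, 1/5, 6/5, 6/5, 6/7.
The maximum over both is 7; one such subsequence is 10, 11, 9, 18, 11, 14, 13.

7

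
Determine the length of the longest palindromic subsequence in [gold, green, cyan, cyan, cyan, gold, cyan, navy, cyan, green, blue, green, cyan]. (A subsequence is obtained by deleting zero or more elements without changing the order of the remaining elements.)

7

Using dp[i][j] = 2 + dp[i+1][j−1] if the ends match, else max(dp[i+1][j], dp[i][j−1]):
dp[1][13] = 7. A witness is cyan cyan cyan gold cyan cyan cyan at positions 3,4,5,6,7,9,13.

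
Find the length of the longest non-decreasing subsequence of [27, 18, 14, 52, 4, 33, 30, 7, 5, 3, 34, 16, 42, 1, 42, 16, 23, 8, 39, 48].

Let dp[i] be the longest non-decreasing subsequence ending at position i. Then dp = [1, 1, 1, 2, 1, 2, 2, 2, 2, 1, 3, 3, 4, 1, 5, 4, 5, 3, 6, 7].
The maximum is 7; one witness is 4, 7, 16, 16, 23, 39, 48 at positions 5,8,12,16,17,19,20.

7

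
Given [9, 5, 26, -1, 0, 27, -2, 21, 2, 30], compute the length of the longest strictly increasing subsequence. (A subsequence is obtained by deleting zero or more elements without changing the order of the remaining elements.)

4

Let dp[i] be the longest increasing subsequence ending at position i. Then dp = [1, 1, 2, 1, 2, 3, 1, 3, 3, 4].
The maximum is 4; one witness is 9, 26, 27, 30 at positions 1,3,6,10.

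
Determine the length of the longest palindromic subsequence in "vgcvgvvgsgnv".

One longest palindromic subsequence is vggvvggv (positions 1,2,5,6,7,8,10,12); it reads the same forward and backward, and the interval DP gives dp[1][12] = 8.

8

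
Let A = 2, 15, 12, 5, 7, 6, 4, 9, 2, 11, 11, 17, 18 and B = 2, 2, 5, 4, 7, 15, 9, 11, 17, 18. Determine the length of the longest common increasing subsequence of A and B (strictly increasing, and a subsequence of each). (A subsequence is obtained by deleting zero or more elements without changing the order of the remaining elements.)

7

For each value that appears in both, track the longest common increasing run ending there.
The best achievable length is 7; one witness is 2, 5, 7, 9, 11, 17, 18 (A-positions 1,4,5,8,10,12,13, B-positions 1,3,5,7,8,9,10).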